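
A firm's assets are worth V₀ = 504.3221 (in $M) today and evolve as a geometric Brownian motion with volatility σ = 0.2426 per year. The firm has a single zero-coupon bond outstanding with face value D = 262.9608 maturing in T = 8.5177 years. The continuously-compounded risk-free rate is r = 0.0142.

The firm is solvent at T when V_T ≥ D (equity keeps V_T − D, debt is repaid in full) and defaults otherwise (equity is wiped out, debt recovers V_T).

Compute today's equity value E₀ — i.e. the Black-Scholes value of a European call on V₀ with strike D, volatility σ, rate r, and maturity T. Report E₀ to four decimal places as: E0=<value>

d₁ = [ln(V₀/D) + (r + σ²/2)T] / (σ√T)
   = [ln(504.3221/262.9608) + (0.0142 + 0.5·0.2426²)·8.5177] / (0.2426·√8.5177)
   = [0.651210 + 0.371605] / 0.708031 = 1.444592
d₂ = d₁ − σ√T = 1.444592 − 0.708031 = 0.736561
N(d₁) = 0.925714,  N(d₂) = 0.769305,  e^(−rT) = 0.886077
E₀ = V₀·N(d₁) − D·e^(−rT)·N(d₂)
   = 504.3221·0.925714 − 262.9608·0.886077·0.769305 = 287.607001

E0=287.6070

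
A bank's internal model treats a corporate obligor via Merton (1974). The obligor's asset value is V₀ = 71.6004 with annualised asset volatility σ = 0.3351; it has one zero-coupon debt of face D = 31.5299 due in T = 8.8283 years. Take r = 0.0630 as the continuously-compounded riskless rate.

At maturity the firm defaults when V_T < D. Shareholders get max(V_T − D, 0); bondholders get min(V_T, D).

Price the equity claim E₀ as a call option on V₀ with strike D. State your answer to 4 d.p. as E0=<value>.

d₁ = [ln(V₀/D) + (r + σ²/2)T] / (σ√T)
   = [ln(71.6004/31.5299) + (0.0630 + 0.5·0.3351²)·8.8283] / (0.3351·√8.8283)
   = [0.820164 + 1.051857] / 0.995664 = 1.880173
d₂ = d₁ − σ√T = 1.880173 − 0.995664 = 0.884508
N(d₁) = 0.969958,  N(d₂) = 0.811789,  e^(−rT) = 0.573394
E₀ = V₀·N(d₁) − D·e^(−rT)·N(d₂)
   = 71.6004·0.969958 − 31.5299·0.573394·0.811789 = 54.772992

E0=54.7730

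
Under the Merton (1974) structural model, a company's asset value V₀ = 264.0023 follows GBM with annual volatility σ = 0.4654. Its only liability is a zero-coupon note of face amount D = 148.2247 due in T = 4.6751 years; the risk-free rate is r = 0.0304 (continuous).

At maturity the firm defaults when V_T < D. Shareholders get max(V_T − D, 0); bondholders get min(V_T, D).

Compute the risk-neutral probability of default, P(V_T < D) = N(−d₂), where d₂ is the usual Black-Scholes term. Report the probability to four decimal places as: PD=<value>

PD=0.4162

d₁ = [ln(V₀/D) + (r + σ²/2)T] / (σ√T)
   = [ln(264.0023/148.2247) + (0.0304 + 0.5·0.4654²)·4.6751] / (0.4654·√4.6751)
   = [0.577228 + 0.648430] / 1.006287 = 1.218001
d₂ = d₁ − σ√T = 1.218001 − 1.006287 = 0.211714
risk-neutral PD = N(−d₂) = N(-0.211714) = 0.416165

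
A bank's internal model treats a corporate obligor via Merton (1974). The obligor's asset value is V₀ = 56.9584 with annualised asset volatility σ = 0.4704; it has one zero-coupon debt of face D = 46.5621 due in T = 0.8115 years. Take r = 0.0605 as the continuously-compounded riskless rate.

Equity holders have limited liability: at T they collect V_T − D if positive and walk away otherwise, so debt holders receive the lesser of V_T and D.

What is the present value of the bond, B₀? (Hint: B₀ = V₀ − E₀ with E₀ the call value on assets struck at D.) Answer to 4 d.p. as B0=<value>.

B0=40.7330

d₁ = [ln(V₀/D) + (r + σ²/2)T] / (σ√T)
   = [ln(56.9584/46.5621) + (0.0605 + 0.5·0.4704²)·0.8115] / (0.4704·√0.8115)
   = [0.201534 + 0.138879] / 0.423752 = 0.803331
d₂ = d₁ − σ√T = 0.803331 − 0.423752 = 0.379579
N(d₁) = 0.789108,  N(d₂) = 0.647871,  e^(−rT) = 0.952090
E₀ = V₀·N(d₁) − D·e^(−rT)·N(d₂)
   = 56.9584·0.789108 − 46.5621·0.952090·0.647871 = 16.225372
B₀ = V₀ − E₀ = 56.9584 − 16.225372 = 40.733028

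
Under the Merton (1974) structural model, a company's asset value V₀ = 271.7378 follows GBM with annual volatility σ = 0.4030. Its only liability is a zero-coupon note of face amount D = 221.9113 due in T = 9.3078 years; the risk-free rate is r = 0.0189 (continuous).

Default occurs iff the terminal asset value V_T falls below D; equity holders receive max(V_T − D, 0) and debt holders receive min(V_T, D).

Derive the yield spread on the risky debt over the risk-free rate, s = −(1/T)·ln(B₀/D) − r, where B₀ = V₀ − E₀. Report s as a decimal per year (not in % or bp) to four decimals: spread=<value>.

spread=0.0480

d₁ = [ln(V₀/D) + (r + σ²/2)T] / (σ√T)
   = [ln(271.7378/221.9113) + (0.0189 + 0.5·0.4030²)·9.3078] / (0.4030·√9.3078)
   = [0.202560 + 0.931753] / 1.229500 = 0.922580
d₂ = d₁ − σ√T = 0.922580 − 1.229500 = -0.306920
N(d₁) = 0.821887,  N(d₂) = 0.379452,  e^(−rT) = 0.838687
E₀ = V₀·N(d₁) − D·e^(−rT)·N(d₂)
   = 271.7378·0.821887 − 221.9113·0.838687·0.379452 = 152.716335
B₀ = V₀ − E₀ = 271.7378 − 152.716335 = 119.021465
spread = −(1/T)·ln(B₀/D) − r = −(1/9.3078)·ln(119.021465/221.9113) − 0.0189 = 0.04803031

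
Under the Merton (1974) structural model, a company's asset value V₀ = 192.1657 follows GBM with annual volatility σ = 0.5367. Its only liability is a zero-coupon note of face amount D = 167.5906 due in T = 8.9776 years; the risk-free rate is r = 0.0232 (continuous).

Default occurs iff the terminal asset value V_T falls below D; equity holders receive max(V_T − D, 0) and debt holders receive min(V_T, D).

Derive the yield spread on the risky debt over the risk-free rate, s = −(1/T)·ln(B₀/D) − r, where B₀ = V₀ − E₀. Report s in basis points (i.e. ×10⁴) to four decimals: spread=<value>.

d₁ = [ln(V₀/D) + (r + σ²/2)T] / (σ√T)
   = [ln(192.1657/167.5906) + (0.0232 + 0.5·0.5367²)·8.9776] / (0.5367·√8.9776)
   = [0.136834 + 1.501265] / 1.608095 = 1.018658
d₂ = d₁ − σ√T = 1.018658 − 1.608095 = -0.589437
N(d₁) = 0.845817,  N(d₂) = 0.277784,  e^(−rT) = 0.811979
E₀ = V₀·N(d₁) − D·e^(−rT)·N(d₂)
   = 192.1657·0.845817 − 167.5906·0.811979·0.277784 = 124.736192
B₀ = V₀ − E₀ = 192.1657 − 124.736192 = 67.429508
spread = −(1/T)·ln(B₀/D) − r = −(1/8.9776)·ln(67.429508/167.5906) − 0.0232 = 0.07821256
in basis points: 0.07821256 × 10⁴ = 782.1256 bp

spread=782.1256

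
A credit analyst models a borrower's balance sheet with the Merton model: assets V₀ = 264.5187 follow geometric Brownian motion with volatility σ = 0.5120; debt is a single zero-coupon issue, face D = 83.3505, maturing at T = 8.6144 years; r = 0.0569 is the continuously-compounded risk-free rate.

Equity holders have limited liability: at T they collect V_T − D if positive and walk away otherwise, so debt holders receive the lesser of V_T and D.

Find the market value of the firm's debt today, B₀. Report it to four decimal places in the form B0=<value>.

B0=40.9665

d₁ = [ln(V₀/D) + (r + σ²/2)T] / (σ√T)
   = [ln(264.5187/83.3505) + (0.0569 + 0.5·0.5120²)·8.6144] / (0.5120·√8.6144)
   = [1.154857 + 1.619266] / 1.502735 = 1.846049
d₂ = d₁ − σ√T = 1.846049 − 1.502735 = 0.343314
N(d₁) = 0.967557,  N(d₂) = 0.634319,  e^(−rT) = 0.612529
E₀ = V₀·N(d₁) − D·e^(−rT)·N(d₂)
   = 264.5187·0.967557 − 83.3505·0.612529·0.634319 = 223.552162
B₀ = V₀ − E₀ = 264.5187 − 223.552162 = 40.966538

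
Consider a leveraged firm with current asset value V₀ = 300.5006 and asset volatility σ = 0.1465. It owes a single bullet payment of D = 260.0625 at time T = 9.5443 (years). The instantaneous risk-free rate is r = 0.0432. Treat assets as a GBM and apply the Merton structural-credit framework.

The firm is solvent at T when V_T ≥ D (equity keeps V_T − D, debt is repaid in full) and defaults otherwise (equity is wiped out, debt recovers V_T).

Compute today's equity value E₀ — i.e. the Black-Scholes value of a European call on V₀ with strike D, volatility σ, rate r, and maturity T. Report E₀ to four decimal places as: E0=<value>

d₁ = [ln(V₀/D) + (r + σ²/2)T] / (σ√T)
   = [ln(300.5006/260.0625) + (0.0432 + 0.5·0.1465²)·9.5443] / (0.1465·√9.5443)
   = [0.144528 + 0.514735] / 0.452595 = 1.456628
d₂ = d₁ − σ√T = 1.456628 − 0.452595 = 1.004033
N(d₁) = 0.927391,  N(d₂) = 0.842319,  e^(−rT) = 0.662116
E₀ = V₀·N(d₁) − D·e^(−rT)·N(d₂)
   = 300.5006·0.927391 − 260.0625·0.662116·0.842319 = 133.641128

E0=133.6411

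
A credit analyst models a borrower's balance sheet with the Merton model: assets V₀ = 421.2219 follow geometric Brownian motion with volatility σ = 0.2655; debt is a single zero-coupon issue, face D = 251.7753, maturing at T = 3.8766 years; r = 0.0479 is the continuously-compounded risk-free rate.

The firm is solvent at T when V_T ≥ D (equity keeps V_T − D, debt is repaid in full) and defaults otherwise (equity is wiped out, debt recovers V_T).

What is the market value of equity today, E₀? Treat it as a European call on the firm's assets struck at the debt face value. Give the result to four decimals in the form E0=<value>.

E0=218.4498

d₁ = [ln(V₀/D) + (r + σ²/2)T] / (σ√T)
   = [ln(421.2219/251.7753) + (0.0479 + 0.5·0.2655²)·3.8766] / (0.2655·√3.8766)
   = [0.514623 + 0.322320] / 0.522745 = 1.601054
d₂ = d₁ − σ√T = 1.601054 − 0.522745 = 1.078309
N(d₁) = 0.945318,  N(d₂) = 0.859552,  e^(−rT) = 0.830532
E₀ = V₀·N(d₁) − D·e^(−rT)·N(d₂)
   = 421.2219·0.945318 − 251.7753·0.830532·0.859552 = 218.449774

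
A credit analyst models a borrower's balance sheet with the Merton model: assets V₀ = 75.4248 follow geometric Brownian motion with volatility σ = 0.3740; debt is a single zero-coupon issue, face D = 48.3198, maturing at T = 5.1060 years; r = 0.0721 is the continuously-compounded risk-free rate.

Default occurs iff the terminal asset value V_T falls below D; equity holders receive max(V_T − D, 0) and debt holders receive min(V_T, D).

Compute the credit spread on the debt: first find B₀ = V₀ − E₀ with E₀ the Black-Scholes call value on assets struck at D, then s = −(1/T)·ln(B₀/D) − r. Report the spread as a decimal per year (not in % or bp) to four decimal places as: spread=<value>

spread=0.0222

d₁ = [ln(V₀/D) + (r + σ²/2)T] / (σ√T)
   = [ln(75.4248/48.3198) + (0.0721 + 0.5·0.3740²)·5.1060] / (0.3740·√5.1060)
   = [0.445295 + 0.725246] / 0.845108 = 1.385079
d₂ = d₁ − σ√T = 1.385079 − 0.845108 = 0.539971
N(d₁) = 0.916986,  N(d₂) = 0.705392,  e^(−rT) = 0.692018
E₀ = V₀·N(d₁) − D·e^(−rT)·N(d₂)
   = 75.4248·0.916986 − 48.3198·0.692018·0.705392 = 45.576451
B₀ = V₀ − E₀ = 75.4248 − 45.576451 = 29.848349
spread = −(1/T)·ln(B₀/D) − r = −(1/5.1060)·ln(29.848349/48.3198) − 0.0721 = 0.02224232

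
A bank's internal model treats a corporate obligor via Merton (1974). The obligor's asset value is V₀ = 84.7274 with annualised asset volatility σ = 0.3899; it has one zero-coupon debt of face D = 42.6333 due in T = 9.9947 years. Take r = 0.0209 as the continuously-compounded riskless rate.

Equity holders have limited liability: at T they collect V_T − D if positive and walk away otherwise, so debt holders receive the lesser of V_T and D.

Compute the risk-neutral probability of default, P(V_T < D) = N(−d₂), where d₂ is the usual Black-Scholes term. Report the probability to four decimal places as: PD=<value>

d₁ = [ln(V₀/D) + (r + σ²/2)T] / (σ√T)
   = [ln(84.7274/42.6333) + (0.0209 + 0.5·0.3899²)·9.9947] / (0.3899·√9.9947)
   = [0.686803 + 0.968596] / 1.232645 = 1.342965
d₂ = d₁ − σ√T = 1.342965 − 1.232645 = 0.110320
risk-neutral PD = N(−d₂) = N(-0.110320) = 0.456078

PD=0.4561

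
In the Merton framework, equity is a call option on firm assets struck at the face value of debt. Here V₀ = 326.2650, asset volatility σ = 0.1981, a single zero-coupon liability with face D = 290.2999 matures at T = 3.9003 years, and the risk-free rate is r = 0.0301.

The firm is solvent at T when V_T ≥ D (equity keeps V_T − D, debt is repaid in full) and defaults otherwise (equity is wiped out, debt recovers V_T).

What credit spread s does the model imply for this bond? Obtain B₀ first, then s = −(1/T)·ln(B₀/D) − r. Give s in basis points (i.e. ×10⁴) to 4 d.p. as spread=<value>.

d₁ = [ln(V₀/D) + (r + σ²/2)T] / (σ√T)
   = [ln(326.2650/290.2999) + (0.0301 + 0.5·0.1981²)·3.9003] / (0.1981·√3.9003)
   = [0.116795 + 0.193930] / 0.391231 = 0.794224
d₂ = d₁ − σ√T = 0.794224 − 0.391231 = 0.402993
N(d₁) = 0.786468,  N(d₂) = 0.656523,  e^(−rT) = 0.889230
E₀ = V₀·N(d₁) − D·e^(−rT)·N(d₂)
   = 326.2650·0.786468 − 290.2999·0.889230·0.656523 = 87.119629
B₀ = V₀ − E₀ = 326.2650 − 87.119629 = 239.145371
spread = −(1/T)·ln(B₀/D) − r = −(1/3.9003)·ln(239.145371/290.2999) − 0.0301 = 0.01959949
in basis points: 0.01959949 × 10⁴ = 195.9949 bp

spread=195.9949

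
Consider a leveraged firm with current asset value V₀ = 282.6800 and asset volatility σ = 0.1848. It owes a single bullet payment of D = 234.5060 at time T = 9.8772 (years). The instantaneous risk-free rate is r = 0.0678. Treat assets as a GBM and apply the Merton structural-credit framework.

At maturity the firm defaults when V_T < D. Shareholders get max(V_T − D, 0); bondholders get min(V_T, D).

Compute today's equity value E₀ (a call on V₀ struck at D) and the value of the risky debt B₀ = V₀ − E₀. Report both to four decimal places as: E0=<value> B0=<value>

d₁ = [ln(V₀/D) + (r + σ²/2)T] / (σ√T)
   = [ln(282.6800/234.5060) + (0.0678 + 0.5·0.1848²)·9.8772] / (0.1848·√9.8772)
   = [0.186834 + 0.838332] / 0.580790 = 1.765126
d₂ = d₁ − σ√T = 1.765126 − 0.580790 = 1.184336
N(d₁) = 0.961229,  N(d₂) = 0.881860,  e^(−rT) = 0.511875
E₀ = V₀·N(d₁) − D·e^(−rT)·N(d₂)
   = 282.6800·0.961229 − 234.5060·0.511875·0.881860 = 165.863559
B₀ = V₀ − E₀ = 282.6800 − 165.863559 = 116.816441

E0=165.8636 B0=116.8164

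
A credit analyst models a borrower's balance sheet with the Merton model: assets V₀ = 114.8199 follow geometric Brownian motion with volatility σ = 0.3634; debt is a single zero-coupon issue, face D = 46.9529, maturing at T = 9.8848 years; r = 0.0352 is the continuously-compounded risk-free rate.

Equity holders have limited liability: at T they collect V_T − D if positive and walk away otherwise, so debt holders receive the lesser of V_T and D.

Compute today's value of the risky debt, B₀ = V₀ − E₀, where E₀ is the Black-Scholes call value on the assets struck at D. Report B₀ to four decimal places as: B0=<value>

B0=28.6924

d₁ = [ln(V₀/D) + (r + σ²/2)T] / (σ√T)
   = [ln(114.8199/46.9529) + (0.0352 + 0.5·0.3634²)·9.8848] / (0.3634·√9.8848)
   = [0.894220 + 1.000636] / 1.142533 = 1.658469
d₂ = d₁ − σ√T = 1.658469 − 1.142533 = 0.515936
N(d₁) = 0.951389,  N(d₂) = 0.697050,  e^(−rT) = 0.706138
E₀ = V₀·N(d₁) − D·e^(−rT)·N(d₂)
   = 114.8199·0.951389 − 46.9529·0.706138·0.697050 = 86.127488
B₀ = V₀ − E₀ = 114.8199 − 86.127488 = 28.692412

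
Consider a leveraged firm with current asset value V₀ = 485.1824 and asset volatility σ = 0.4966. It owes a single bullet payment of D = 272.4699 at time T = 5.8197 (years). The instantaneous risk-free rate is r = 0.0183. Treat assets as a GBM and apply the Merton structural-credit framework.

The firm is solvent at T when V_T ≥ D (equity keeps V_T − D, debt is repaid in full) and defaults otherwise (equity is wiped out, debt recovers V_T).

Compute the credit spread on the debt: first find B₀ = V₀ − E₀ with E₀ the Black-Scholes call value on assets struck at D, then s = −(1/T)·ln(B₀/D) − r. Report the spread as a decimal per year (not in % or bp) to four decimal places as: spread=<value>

d₁ = [ln(V₀/D) + (r + σ²/2)T] / (σ√T)
   = [ln(485.1824/272.4699) + (0.0183 + 0.5·0.4966²)·5.8197] / (0.4966·√5.8197)
   = [0.576997 + 0.824103] / 1.198001 = 1.169532
d₂ = d₁ − σ√T = 1.169532 − 1.198001 = -0.028469
N(d₁) = 0.878905,  N(d₂) = 0.488644,  e^(−rT) = 0.898975
E₀ = V₀·N(d₁) − D·e^(−rT)·N(d₂)
   = 485.1824·0.878905 − 272.4699·0.898975·0.488644 = 306.739158
B₀ = V₀ − E₀ = 485.1824 − 306.739158 = 178.443242
spread = −(1/T)·ln(B₀/D) − r = −(1/5.8197)·ln(178.443242/272.4699) − 0.0183 = 0.05442842

spread=0.0544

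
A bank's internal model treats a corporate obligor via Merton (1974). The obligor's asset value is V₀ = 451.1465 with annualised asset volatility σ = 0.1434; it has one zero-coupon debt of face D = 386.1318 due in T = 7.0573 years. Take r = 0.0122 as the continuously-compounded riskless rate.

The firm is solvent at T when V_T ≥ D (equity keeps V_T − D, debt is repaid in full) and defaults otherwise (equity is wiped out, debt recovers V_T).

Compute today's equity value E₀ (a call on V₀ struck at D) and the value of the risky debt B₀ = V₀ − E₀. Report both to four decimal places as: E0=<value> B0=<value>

E0=120.9073 B0=330.2392

d₁ = [ln(V₀/D) + (r + σ²/2)T] / (σ√T)
   = [ln(451.1465/386.1318) + (0.0122 + 0.5·0.1434²)·7.0573] / (0.1434·√7.0573)
   = [0.155613 + 0.158661] / 0.380950 = 0.824974
d₂ = d₁ − σ√T = 0.824974 − 0.380950 = 0.444023
N(d₁) = 0.795307,  N(d₂) = 0.671487,  e^(−rT) = 0.917503
E₀ = V₀·N(d₁) − D·e^(−rT)·N(d₂)
   = 451.1465·0.795307 − 386.1318·0.917503·0.671487 = 120.907261
B₀ = V₀ − E₀ = 451.1465 − 120.907261 = 330.239239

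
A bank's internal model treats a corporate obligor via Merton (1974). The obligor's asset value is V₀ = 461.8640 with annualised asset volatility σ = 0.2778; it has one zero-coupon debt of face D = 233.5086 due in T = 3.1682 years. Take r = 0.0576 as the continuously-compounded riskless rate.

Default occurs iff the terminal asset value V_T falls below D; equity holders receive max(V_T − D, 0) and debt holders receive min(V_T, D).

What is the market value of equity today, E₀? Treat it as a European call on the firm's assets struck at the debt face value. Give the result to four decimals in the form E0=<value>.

E0=269.6577

d₁ = [ln(V₀/D) + (r + σ²/2)T] / (σ√T)
   = [ln(461.8640/233.5086) + (0.0576 + 0.5·0.2778²)·3.1682] / (0.2778·√3.1682)
   = [0.682052 + 0.304738] / 0.494468 = 1.995657
d₂ = d₁ − σ√T = 1.995657 − 0.494468 = 1.501189
N(d₁) = 0.977014,  N(d₂) = 0.933347,  e^(−rT) = 0.833194
E₀ = V₀·N(d₁) − D·e^(−rT)·N(d₂)
   = 461.8640·0.977014 − 233.5086·0.833194·0.933347 = 269.657665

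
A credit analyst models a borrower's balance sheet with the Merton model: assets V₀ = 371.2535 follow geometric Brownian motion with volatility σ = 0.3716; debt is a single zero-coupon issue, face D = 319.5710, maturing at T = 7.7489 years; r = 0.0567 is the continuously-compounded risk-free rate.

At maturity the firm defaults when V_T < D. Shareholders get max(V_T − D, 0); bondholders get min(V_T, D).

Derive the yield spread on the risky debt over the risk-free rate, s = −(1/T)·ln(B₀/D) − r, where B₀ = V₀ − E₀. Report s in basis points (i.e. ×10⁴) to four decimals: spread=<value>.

spread=336.1692

d₁ = [ln(V₀/D) + (r + σ²/2)T] / (σ√T)
   = [ln(371.2535/319.5710) + (0.0567 + 0.5·0.3716²)·7.7489] / (0.3716·√7.7489)
   = [0.149906 + 0.974372] / 1.034417 = 1.086871
d₂ = d₁ − σ√T = 1.086871 − 1.034417 = 0.052454
N(d₁) = 0.861453,  N(d₂) = 0.520916,  e^(−rT) = 0.644447
E₀ = V₀·N(d₁) − D·e^(−rT)·N(d₂)
   = 371.2535·0.861453 − 319.5710·0.644447·0.520916 = 212.536511
B₀ = V₀ − E₀ = 371.2535 − 212.536511 = 158.716989
spread = −(1/T)·ln(B₀/D) − r = −(1/7.7489)·ln(158.716989/319.5710) − 0.0567 = 0.03361692
in basis points: 0.03361692 × 10⁴ = 336.1692 bp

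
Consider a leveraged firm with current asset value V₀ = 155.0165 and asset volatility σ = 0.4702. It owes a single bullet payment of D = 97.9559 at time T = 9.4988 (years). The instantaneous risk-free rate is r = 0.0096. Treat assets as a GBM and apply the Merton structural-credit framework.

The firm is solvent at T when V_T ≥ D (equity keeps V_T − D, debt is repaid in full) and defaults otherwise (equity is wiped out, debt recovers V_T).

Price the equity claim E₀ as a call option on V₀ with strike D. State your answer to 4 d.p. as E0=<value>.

E0=101.4842

d₁ = [ln(V₀/D) + (r + σ²/2)T] / (σ√T)
   = [ln(155.0165/97.9559) + (0.0096 + 0.5·0.4702²)·9.4988] / (0.4702·√9.4988)
   = [0.459014 + 1.141224] / 1.449162 = 1.104251
d₂ = d₁ − σ√T = 1.104251 − 1.449162 = -0.344912
N(d₁) = 0.865258,  N(d₂) = 0.365080,  e^(−rT) = 0.912846
E₀ = V₀·N(d₁) − D·e^(−rT)·N(d₂)
   = 155.0165·0.865258 − 97.9559·0.912846·0.365080 = 101.484247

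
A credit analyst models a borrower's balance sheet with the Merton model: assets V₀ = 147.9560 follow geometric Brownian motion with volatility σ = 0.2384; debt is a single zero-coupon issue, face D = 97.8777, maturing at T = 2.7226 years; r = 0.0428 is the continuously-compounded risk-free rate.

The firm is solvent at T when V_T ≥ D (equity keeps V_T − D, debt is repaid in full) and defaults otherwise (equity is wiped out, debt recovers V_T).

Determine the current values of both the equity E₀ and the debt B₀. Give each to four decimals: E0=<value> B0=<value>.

E0=62.6593 B0=85.2967

d₁ = [ln(V₀/D) + (r + σ²/2)T] / (σ√T)
   = [ln(147.9560/97.8777) + (0.0428 + 0.5·0.2384²)·2.7226] / (0.2384·√2.7226)
   = [0.413196 + 0.193896] / 0.393367 = 1.543322
d₂ = d₁ − σ√T = 1.543322 − 0.393367 = 1.149955
N(d₁) = 0.938624,  N(d₂) = 0.874919,  e^(−rT) = 0.890006
E₀ = V₀·N(d₁) − D·e^(−rT)·N(d₂)
   = 147.9560·0.938624 − 97.8777·0.890006·0.874919 = 62.659324
B₀ = V₀ − E₀ = 147.9560 − 62.659324 = 85.296676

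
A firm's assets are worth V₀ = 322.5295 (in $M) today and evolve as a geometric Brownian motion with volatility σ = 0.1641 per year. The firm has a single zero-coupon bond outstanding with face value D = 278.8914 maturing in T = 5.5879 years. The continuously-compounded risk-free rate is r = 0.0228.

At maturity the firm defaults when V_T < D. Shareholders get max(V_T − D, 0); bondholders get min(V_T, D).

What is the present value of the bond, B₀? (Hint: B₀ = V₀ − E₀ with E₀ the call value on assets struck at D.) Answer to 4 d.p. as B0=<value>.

B0=230.1811

d₁ = [ln(V₀/D) + (r + σ²/2)T] / (σ√T)
   = [ln(322.5295/278.8914) + (0.0228 + 0.5·0.1641²)·5.5879] / (0.1641·√5.5879)
   = [0.145372 + 0.202642] / 0.387912 = 0.897147
d₂ = d₁ − σ√T = 0.897147 − 0.387912 = 0.509236
N(d₁) = 0.815180,  N(d₂) = 0.694707,  e^(−rT) = 0.880378
E₀ = V₀·N(d₁) − D·e^(−rT)·N(d₂)
   = 322.5295·0.815180 − 278.8914·0.880378·0.694707 = 92.348408
B₀ = V₀ − E₀ = 322.5295 − 92.348408 = 230.181092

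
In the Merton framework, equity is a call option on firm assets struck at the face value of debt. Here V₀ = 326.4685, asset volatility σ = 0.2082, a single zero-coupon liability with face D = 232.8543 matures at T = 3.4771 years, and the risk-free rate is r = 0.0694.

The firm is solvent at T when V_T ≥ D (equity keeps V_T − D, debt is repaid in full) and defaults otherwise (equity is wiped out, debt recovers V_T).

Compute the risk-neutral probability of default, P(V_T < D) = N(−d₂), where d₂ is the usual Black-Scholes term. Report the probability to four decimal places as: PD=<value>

d₁ = [ln(V₀/D) + (r + σ²/2)T] / (σ√T)
   = [ln(326.4685/232.8543) + (0.0694 + 0.5·0.2082²)·3.4771] / (0.2082·√3.4771)
   = [0.337921 + 0.316672] / 0.388230 = 1.686094
d₂ = d₁ − σ√T = 1.686094 − 0.388230 = 1.297864
risk-neutral PD = N(−d₂) = N(-1.297864) = 0.097167

PD=0.0972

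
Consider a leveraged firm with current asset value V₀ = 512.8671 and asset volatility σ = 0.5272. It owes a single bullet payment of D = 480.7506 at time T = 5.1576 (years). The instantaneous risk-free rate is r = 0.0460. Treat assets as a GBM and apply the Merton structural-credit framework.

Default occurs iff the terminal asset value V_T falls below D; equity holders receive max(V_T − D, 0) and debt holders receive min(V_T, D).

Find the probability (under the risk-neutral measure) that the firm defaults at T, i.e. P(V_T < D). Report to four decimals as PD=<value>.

PD=0.6355

d₁ = [ln(V₀/D) + (r + σ²/2)T] / (σ√T)
   = [ln(512.8671/480.7506) + (0.0460 + 0.5·0.5272²)·5.1576] / (0.5272·√5.1576)
   = [0.064668 + 0.954001] / 1.197290 = 0.850812
d₂ = d₁ − σ√T = 0.850812 − 1.197290 = -0.346477
risk-neutral PD = N(−d₂) = N(0.346477) = 0.635508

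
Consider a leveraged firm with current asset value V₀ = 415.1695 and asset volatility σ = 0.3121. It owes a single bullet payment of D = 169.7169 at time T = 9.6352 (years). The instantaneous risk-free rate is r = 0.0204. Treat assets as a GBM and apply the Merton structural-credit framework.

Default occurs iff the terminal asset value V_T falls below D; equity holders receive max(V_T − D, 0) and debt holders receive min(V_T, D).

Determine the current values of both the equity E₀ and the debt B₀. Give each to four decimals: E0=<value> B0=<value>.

E0=289.7921 B0=125.3774

d₁ = [ln(V₀/D) + (r + σ²/2)T] / (σ√T)
   = [ln(415.1695/169.7169) + (0.0204 + 0.5·0.3121²)·9.6352] / (0.3121·√9.6352)
   = [0.894555 + 0.665823] / 0.968778 = 1.610667
d₂ = d₁ − σ√T = 1.610667 − 0.968778 = 0.641889
N(d₁) = 0.946374,  N(d₂) = 0.739527,  e^(−rT) = 0.821554
E₀ = V₀·N(d₁) − D·e^(−rT)·N(d₂)
   = 415.1695·0.946374 − 169.7169·0.821554·0.739527 = 289.792105
B₀ = V₀ − E₀ = 415.1695 − 289.792105 = 125.377395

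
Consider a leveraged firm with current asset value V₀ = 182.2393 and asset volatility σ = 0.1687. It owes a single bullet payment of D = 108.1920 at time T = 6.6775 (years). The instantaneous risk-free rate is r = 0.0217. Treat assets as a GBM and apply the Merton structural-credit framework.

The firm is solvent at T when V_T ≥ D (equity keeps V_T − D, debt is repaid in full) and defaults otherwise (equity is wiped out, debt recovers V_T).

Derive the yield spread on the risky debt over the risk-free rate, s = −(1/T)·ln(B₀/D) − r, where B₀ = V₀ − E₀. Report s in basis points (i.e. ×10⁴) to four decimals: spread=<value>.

spread=24.7874

d₁ = [ln(V₀/D) + (r + σ²/2)T] / (σ√T)
   = [ln(182.2393/108.1920) + (0.0217 + 0.5·0.1687²)·6.6775] / (0.1687·√6.6775)
   = [0.521413 + 0.239922] / 0.435935 = 1.746440
d₂ = d₁ − σ√T = 1.746440 − 0.435935 = 1.310505
N(d₁) = 0.959633,  N(d₂) = 0.904987,  e^(−rT) = 0.865107
E₀ = V₀·N(d₁) − D·e^(−rT)·N(d₂)
   = 182.2393·0.959633 − 108.1920·0.865107·0.904987 = 90.178068
B₀ = V₀ − E₀ = 182.2393 − 90.178068 = 92.061232
spread = −(1/T)·ln(B₀/D) − r = −(1/6.6775)·ln(92.061232/108.1920) − 0.0217 = 0.00247874
in basis points: 0.00247874 × 10⁴ = 24.7874 bp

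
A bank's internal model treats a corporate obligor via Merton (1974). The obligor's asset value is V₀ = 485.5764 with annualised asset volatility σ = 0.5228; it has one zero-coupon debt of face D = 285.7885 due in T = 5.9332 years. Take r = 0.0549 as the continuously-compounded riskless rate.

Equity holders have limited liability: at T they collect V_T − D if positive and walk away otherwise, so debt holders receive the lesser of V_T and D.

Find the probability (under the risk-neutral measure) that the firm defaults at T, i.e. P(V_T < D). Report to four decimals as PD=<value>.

d₁ = [ln(V₀/D) + (r + σ²/2)T] / (σ√T)
   = [ln(485.5764/285.7885) + (0.0549 + 0.5·0.5228²)·5.9332] / (0.5228·√5.9332)
   = [0.530085 + 1.136563] / 1.273445 = 1.308771
d₂ = d₁ − σ√T = 1.308771 − 1.273445 = 0.035327
risk-neutral PD = N(−d₂) = N(-0.035327) = 0.485910

PD=0.4859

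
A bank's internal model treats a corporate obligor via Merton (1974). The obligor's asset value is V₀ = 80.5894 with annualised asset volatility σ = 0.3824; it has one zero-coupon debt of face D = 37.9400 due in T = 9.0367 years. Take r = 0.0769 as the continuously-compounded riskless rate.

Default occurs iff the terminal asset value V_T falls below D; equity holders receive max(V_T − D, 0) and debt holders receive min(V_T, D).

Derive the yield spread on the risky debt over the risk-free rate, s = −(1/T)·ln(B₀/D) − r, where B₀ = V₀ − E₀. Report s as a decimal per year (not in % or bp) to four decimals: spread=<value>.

d₁ = [ln(V₀/D) + (r + σ²/2)T] / (σ√T)
   = [ln(80.5894/37.9400) + (0.0769 + 0.5·0.3824²)·9.0367] / (0.3824·√9.0367)
   = [0.753361 + 1.355639] / 1.149537 = 1.834653
d₂ = d₁ − σ√T = 1.834653 − 1.149537 = 0.685116
N(d₁) = 0.966721,  N(d₂) = 0.753365,  e^(−rT) = 0.499113
E₀ = V₀·N(d₁) − D·e^(−rT)·N(d₂)
   = 80.5894·0.966721 − 37.9400·0.499113·0.753365 = 63.641517
B₀ = V₀ − E₀ = 80.5894 − 63.641517 = 16.947883
spread = −(1/T)·ln(B₀/D) − r = −(1/9.0367)·ln(16.947883/37.9400) − 0.0769 = 0.01227669

spread=0.0123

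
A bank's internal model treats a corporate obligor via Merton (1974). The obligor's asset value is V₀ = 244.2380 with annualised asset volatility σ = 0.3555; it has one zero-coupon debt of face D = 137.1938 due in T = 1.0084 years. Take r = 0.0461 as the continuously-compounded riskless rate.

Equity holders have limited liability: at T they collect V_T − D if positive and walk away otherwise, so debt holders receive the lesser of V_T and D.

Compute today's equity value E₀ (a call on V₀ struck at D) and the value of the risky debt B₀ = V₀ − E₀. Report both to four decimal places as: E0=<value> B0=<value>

d₁ = [ln(V₀/D) + (r + σ²/2)T] / (σ√T)
   = [ln(244.2380/137.1938) + (0.0461 + 0.5·0.3555²)·1.0084] / (0.3555·√1.0084)
   = [0.576749 + 0.110208] / 0.356990 = 1.924303
d₂ = d₁ − σ√T = 1.924303 − 0.356990 = 1.567313
N(d₁) = 0.972842,  N(d₂) = 0.941479,  e^(−rT) = 0.954577
E₀ = V₀·N(d₁) − D·e^(−rT)·N(d₂)
   = 244.2380·0.972842 − 137.1938·0.954577·0.941479 = 114.306897
B₀ = V₀ − E₀ = 244.2380 − 114.306897 = 129.931103

E0=114.3069 B0=129.9311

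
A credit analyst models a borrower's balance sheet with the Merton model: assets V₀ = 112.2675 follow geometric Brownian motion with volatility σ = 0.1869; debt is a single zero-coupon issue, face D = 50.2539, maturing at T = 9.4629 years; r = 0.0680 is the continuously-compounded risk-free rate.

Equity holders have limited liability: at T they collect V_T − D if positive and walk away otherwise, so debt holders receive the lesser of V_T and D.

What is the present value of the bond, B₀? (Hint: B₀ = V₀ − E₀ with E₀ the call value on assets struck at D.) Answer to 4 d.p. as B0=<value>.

B0=26.3491

d₁ = [ln(V₀/D) + (r + σ²/2)T] / (σ√T)
   = [ln(112.2675/50.2539) + (0.0680 + 0.5·0.1869²)·9.4629] / (0.1869·√9.4629)
   = [0.803796 + 0.808754] / 0.574939 = 2.804736
d₂ = d₁ − σ√T = 2.804736 − 0.574939 = 2.229797
N(d₁) = 0.997482,  N(d₂) = 0.987120,  e^(−rT) = 0.525462
E₀ = V₀·N(d₁) − D·e^(−rT)·N(d₂)
   = 112.2675·0.997482 − 50.2539·0.525462·0.987120 = 85.918430
B₀ = V₀ − E₀ = 112.2675 − 85.918430 = 26.349070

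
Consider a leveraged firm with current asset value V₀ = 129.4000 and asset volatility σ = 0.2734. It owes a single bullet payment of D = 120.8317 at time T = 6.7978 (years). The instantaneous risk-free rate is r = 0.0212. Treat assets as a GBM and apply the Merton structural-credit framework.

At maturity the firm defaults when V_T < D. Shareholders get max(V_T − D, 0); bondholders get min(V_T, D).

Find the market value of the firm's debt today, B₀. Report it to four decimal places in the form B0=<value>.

d₁ = [ln(V₀/D) + (r + σ²/2)T] / (σ√T)
   = [ln(129.4000/120.8317) + (0.0212 + 0.5·0.2734²)·6.7978] / (0.2734·√6.7978)
   = [0.068510 + 0.398173] / 0.712825 = 0.654695
d₂ = d₁ − σ√T = 0.654695 − 0.712825 = -0.058130
N(d₁) = 0.743668,  N(d₂) = 0.476823,  e^(−rT) = 0.865790
E₀ = V₀·N(d₁) − D·e^(−rT)·N(d₂)
   = 129.4000·0.743668 − 120.8317·0.865790·0.476823 = 46.347906
B₀ = V₀ − E₀ = 129.4000 − 46.347906 = 83.052094

B0=83.0521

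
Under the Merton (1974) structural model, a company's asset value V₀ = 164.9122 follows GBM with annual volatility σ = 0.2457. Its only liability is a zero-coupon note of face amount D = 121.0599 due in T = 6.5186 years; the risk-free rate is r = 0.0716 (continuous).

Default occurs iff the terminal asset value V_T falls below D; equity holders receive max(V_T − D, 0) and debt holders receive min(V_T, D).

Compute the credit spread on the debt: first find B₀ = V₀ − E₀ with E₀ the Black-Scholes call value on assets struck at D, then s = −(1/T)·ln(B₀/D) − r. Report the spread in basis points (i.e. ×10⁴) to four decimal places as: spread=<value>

spread=73.0413

d₁ = [ln(V₀/D) + (r + σ²/2)T] / (σ√T)
   = [ln(164.9122/121.0599) + (0.0716 + 0.5·0.2457²)·6.5186] / (0.2457·√6.5186)
   = [0.309128 + 0.663491] / 0.627310 = 1.550459
d₂ = d₁ − σ√T = 1.550459 − 0.627310 = 0.923149
N(d₁) = 0.939484,  N(d₂) = 0.822035,  e^(−rT) = 0.627048
E₀ = V₀·N(d₁) − D·e^(−rT)·N(d₂)
   = 164.9122·0.939484 − 121.0599·0.627048·0.822035 = 92.531404
B₀ = V₀ − E₀ = 164.9122 − 92.531404 = 72.380796
spread = −(1/T)·ln(B₀/D) − r = −(1/6.5186)·ln(72.380796/121.0599) − 0.0716 = 0.00730413
in basis points: 0.00730413 × 10⁴ = 73.0413 bp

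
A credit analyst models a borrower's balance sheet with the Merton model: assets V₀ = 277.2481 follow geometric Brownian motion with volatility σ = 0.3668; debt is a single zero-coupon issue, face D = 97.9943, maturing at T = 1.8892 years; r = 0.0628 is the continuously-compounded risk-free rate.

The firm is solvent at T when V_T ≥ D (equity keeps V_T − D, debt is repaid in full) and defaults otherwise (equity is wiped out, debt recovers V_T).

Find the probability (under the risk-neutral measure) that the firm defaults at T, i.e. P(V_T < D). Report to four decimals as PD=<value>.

d₁ = [ln(V₀/D) + (r + σ²/2)T] / (σ√T)
   = [ln(277.2481/97.9943) + (0.0628 + 0.5·0.3668²)·1.8892] / (0.3668·√1.8892)
   = [1.040003 + 0.245730] / 0.504160 = 2.550250
d₂ = d₁ − σ√T = 2.550250 − 0.504160 = 2.046090
risk-neutral PD = N(−d₂) = N(-2.046090) = 0.020374

PD=0.0204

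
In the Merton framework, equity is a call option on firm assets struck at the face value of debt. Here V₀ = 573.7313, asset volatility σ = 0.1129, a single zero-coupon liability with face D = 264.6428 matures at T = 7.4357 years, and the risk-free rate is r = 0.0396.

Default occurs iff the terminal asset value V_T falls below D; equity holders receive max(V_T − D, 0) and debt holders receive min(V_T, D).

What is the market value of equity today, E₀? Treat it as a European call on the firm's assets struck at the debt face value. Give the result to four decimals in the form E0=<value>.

d₁ = [ln(V₀/D) + (r + σ²/2)T] / (σ√T)
   = [ln(573.7313/264.6428) + (0.0396 + 0.5·0.1129²)·7.4357] / (0.1129·√7.4357)
   = [0.773780 + 0.341843] / 0.307861 = 3.623787
d₂ = d₁ − σ√T = 3.623787 − 0.307861 = 3.315926
N(d₁) = 0.999855,  N(d₂) = 0.999543,  e^(−rT) = 0.744938
E₀ = V₀·N(d₁) − D·e^(−rT)·N(d₂)
   = 573.7313·0.999855 − 264.6428·0.744938·0.999543 = 376.595462

E0=376.5955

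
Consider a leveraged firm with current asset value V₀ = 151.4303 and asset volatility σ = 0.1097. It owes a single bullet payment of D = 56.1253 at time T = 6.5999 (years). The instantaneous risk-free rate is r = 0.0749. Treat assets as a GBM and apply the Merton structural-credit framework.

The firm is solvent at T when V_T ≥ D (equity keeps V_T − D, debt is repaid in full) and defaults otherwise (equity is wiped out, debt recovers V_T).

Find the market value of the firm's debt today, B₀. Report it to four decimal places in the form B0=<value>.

B0=34.2352

d₁ = [ln(V₀/D) + (r + σ²/2)T] / (σ√T)
   = [ln(151.4303/56.1253) + (0.0749 + 0.5·0.1097²)·6.5999] / (0.1097·√6.5999)
   = [0.992539 + 0.534044] / 0.281822 = 5.416829
d₂ = d₁ − σ√T = 5.416829 − 0.281822 = 5.135007
N(d₁) = 1.000000,  N(d₂) = 1.000000,  e^(−rT) = 0.609978
E₀ = V₀·N(d₁) − D·e^(−rT)·N(d₂)
   = 151.4303·1.000000 − 56.1253·0.609978·1.000000 = 117.195106
B₀ = V₀ − E₀ = 151.4303 − 117.195106 = 34.235194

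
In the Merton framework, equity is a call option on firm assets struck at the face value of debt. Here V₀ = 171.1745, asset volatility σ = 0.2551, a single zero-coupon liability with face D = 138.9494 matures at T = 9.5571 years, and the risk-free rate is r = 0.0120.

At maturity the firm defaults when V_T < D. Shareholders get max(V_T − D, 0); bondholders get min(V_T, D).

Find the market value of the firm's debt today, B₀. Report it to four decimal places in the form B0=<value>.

B0=98.7727

d₁ = [ln(V₀/D) + (r + σ²/2)T] / (σ√T)
   = [ln(171.1745/138.9494) + (0.0120 + 0.5·0.2551²)·9.5571] / (0.2551·√9.5571)
   = [0.208574 + 0.425654] / 0.788630 = 0.804214
d₂ = d₁ − σ√T = 0.804214 − 0.788630 = 0.015584
N(d₁) = 0.789363,  N(d₂) = 0.506217,  e^(−rT) = 0.891647
E₀ = V₀·N(d₁) − D·e^(−rT)·N(d₂)
   = 171.1745·0.789363 − 138.9494·0.891647·0.506217 = 72.401765
B₀ = V₀ − E₀ = 171.1745 − 72.401765 = 98.772735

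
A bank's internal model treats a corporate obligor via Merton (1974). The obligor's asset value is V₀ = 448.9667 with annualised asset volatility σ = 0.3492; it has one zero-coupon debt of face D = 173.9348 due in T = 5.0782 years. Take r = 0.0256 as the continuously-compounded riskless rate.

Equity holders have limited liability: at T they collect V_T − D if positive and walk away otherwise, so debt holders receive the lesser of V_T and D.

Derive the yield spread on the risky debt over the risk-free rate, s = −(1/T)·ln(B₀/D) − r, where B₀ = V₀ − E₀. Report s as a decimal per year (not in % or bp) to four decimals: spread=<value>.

spread=0.0101

d₁ = [ln(V₀/D) + (r + σ²/2)T] / (σ√T)
   = [ln(448.9667/173.9348) + (0.0256 + 0.5·0.3492²)·5.0782] / (0.3492·√5.0782)
   = [0.948268 + 0.439621] / 0.786917 = 1.763704
d₂ = d₁ − σ√T = 1.763704 − 0.786917 = 0.976787
N(d₁) = 0.961109,  N(d₂) = 0.835663,  e^(−rT) = 0.878094
E₀ = V₀·N(d₁) − D·e^(−rT)·N(d₂)
   = 448.9667·0.961109 − 173.9348·0.878094·0.835663 = 303.874340
B₀ = V₀ − E₀ = 448.9667 − 303.874340 = 145.092360
spread = −(1/T)·ln(B₀/D) − r = −(1/5.0782)·ln(145.092360/173.9348) − 0.0256 = 0.01010360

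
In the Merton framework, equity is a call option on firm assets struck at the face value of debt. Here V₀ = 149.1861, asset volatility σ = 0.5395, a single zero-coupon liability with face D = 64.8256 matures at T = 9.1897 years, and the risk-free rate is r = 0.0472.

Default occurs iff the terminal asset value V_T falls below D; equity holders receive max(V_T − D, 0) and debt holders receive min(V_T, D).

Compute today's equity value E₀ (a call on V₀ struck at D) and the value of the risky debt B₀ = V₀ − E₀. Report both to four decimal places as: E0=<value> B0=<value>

E0=120.6001 B0=28.5860

d₁ = [ln(V₀/D) + (r + σ²/2)T] / (σ√T)
   = [ln(149.1861/64.8256) + (0.0472 + 0.5·0.5395²)·9.1897] / (0.5395·√9.1897)
   = [0.833494 + 1.771132] / 1.635468 = 1.592587
d₂ = d₁ − σ√T = 1.592587 − 1.635468 = -0.042881
N(d₁) = 0.944374,  N(d₂) = 0.482898,  e^(−rT) = 0.648072
E₀ = V₀·N(d₁) − D·e^(−rT)·N(d₂)
   = 149.1861·0.944374 − 64.8256·0.648072·0.482898 = 120.600067
B₀ = V₀ − E₀ = 149.1861 − 120.600067 = 28.586033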